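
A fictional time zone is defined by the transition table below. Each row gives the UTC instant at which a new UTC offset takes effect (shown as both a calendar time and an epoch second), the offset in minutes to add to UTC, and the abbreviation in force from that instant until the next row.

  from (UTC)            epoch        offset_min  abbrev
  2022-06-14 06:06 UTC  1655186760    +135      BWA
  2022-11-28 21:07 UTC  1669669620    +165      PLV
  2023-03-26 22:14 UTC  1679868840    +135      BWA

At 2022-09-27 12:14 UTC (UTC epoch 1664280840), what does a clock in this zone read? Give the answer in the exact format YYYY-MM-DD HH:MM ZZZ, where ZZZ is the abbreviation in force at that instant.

Query: 2022-09-27 12:14 UTC
Rule 1/3 (BWA, +02:15): 2022-06-14 06:06 UTC ≤ query < 2022-11-28 21:07 UTC
12·60 + 14 + 135 = 869 min
869 = 0·1440 + 869; 869 = 14·60 + 29 → 14:29, same day
→ 2022-09-27 14:29 BWA

2022-09-27 14:29 BWA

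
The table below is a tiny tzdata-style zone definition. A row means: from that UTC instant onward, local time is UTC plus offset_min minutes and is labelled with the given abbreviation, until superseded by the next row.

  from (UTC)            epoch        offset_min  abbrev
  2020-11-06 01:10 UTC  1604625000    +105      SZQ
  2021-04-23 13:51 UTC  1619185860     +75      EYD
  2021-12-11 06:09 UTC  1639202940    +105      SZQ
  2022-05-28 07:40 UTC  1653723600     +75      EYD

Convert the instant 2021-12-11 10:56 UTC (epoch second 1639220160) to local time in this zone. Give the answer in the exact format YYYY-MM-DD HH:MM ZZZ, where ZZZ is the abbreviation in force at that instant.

2021-12-11 12:41 SZQ

Query: 2021-12-11 10:56 UTC
Rule 3/4 (SZQ, +01:45): 2021-12-11 06:09 UTC ≤ query < 2022-05-28 07:40 UTC
10·60 + 56 + 105 = 761 min
761 = 0·1440 + 761; 761 = 12·60 + 41 → 12:41, same day
→ 2021-12-11 12:41 SZQ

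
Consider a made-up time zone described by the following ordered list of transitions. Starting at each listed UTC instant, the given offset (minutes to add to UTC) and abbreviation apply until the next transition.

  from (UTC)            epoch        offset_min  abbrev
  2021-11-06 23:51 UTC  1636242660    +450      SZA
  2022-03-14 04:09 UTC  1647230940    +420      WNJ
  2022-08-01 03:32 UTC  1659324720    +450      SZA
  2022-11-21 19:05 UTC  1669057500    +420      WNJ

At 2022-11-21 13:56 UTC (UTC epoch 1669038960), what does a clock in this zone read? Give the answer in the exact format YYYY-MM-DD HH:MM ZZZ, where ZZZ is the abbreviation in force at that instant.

2022-11-21 21:26 SZA

Query: 2022-11-21 13:56 UTC
Rule 3/4 (SZA, +07:30): 2022-08-01 03:32 UTC ≤ query < 2022-11-21 19:05 UTC
13·60 + 56 + 450 = 1286 min
1286 = 0·1440 + 1286; 1286 = 21·60 + 26 → 21:26, same day
→ 2022-11-21 21:26 SZA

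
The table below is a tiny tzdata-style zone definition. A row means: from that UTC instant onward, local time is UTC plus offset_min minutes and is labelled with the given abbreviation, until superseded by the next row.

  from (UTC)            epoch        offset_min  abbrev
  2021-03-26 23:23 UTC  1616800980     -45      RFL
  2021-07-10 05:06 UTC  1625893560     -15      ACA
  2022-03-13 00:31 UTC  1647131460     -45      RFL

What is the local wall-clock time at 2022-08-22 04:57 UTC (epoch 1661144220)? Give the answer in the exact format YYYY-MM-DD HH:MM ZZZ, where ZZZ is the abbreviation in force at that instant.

2022-08-22 04:12 RFL

Query: 2022-08-22 04:57 UTC
Rule 3/3 (RFL, -00:45): 2022-03-13 00:31 UTC ≤ query < +∞
4·60 + 57 - 45 = 252 min
252 = 0·1440 + 252; 252 = 4·60 + 12 → 04:12, same day
→ 2022-08-22 04:12 RFL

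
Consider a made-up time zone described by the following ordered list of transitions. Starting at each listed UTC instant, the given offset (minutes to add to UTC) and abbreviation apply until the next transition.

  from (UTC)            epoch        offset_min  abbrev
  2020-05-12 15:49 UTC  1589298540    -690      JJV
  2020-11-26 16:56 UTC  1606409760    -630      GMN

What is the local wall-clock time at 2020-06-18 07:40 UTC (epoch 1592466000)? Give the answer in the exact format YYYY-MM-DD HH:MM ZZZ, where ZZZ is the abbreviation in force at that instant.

Query: 2020-06-18 07:40 UTC
Rule 1/2 (JJV, -11:30): 2020-05-12 15:49 UTC ≤ query < 2020-11-26 16:56 UTC
7·60 + 40 - 690 = -230 min
-230 = -1·1440 + 1210; 1210 = 20·60 + 10 → 20:10, 2020-06-18 - 1 day = 2020-06-17
→ 2020-06-17 20:10 JJV

2020-06-17 20:10 JJV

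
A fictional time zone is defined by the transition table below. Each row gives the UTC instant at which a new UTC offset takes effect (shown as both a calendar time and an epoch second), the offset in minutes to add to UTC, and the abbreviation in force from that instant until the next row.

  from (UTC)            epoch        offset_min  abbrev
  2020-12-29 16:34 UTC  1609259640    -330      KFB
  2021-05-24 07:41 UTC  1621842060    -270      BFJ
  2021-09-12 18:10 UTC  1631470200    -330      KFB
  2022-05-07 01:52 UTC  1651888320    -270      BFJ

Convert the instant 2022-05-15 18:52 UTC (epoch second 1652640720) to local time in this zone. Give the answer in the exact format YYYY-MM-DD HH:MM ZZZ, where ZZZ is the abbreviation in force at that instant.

Query: 2022-05-15 18:52 UTC
Rule 4/4 (BFJ, -04:30): 2022-05-07 01:52 UTC ≤ query < +∞
18·60 + 52 - 270 = 862 min
862 = 0·1440 + 862; 862 = 14·60 + 22 → 14:22, same day
→ 2022-05-15 14:22 BFJ

2022-05-15 14:22 BFJ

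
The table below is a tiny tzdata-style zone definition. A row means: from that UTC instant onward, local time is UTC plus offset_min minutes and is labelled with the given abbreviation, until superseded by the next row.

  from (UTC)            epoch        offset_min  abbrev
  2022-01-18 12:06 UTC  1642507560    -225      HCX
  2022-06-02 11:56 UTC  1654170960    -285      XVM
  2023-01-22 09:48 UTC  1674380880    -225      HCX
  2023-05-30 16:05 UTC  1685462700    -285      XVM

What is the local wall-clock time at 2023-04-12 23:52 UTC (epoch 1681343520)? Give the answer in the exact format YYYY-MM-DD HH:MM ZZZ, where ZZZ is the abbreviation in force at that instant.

2023-04-12 20:07 HCX

Query: 2023-04-12 23:52 UTC
Rule 3/4 (HCX, -03:45): 2023-01-22 09:48 UTC ≤ query < 2023-05-30 16:05 UTC
23·60 + 52 - 225 = 1207 min
1207 = 0·1440 + 1207; 1207 = 20·60 + 7 → 20:07, same day
→ 2023-04-12 20:07 HCX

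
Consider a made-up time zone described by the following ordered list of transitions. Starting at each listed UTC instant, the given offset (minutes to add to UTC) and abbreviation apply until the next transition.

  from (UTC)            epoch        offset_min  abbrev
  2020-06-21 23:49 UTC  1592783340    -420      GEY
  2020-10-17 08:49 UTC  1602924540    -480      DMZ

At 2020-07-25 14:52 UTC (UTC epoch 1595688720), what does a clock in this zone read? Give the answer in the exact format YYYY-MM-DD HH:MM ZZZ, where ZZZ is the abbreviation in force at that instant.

2020-07-25 07:52 GEY

Query: 2020-07-25 14:52 UTC
Rule 1/2 (GEY, -07:00): 2020-06-21 23:49 UTC ≤ query < 2020-10-17 08:49 UTC
14·60 + 52 - 420 = 472 min
472 = 0·1440 + 472; 472 = 7·60 + 52 → 07:52, same day
→ 2020-07-25 07:52 GEY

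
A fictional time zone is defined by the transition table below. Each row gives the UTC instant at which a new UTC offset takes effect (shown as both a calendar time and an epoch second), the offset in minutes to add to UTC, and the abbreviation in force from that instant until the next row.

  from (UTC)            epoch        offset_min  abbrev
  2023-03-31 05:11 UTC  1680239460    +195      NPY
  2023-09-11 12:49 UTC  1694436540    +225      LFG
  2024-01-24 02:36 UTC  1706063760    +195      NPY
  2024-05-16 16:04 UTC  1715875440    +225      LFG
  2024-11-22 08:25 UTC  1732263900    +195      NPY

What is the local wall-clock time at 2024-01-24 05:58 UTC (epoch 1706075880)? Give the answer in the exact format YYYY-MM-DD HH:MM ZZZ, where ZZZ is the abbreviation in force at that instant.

Query: 2024-01-24 05:58 UTC
Rule 3/5 (NPY, +03:15): 2024-01-24 02:36 UTC ≤ query < 2024-05-16 16:04 UTC
5·60 + 58 + 195 = 553 min
553 = 0·1440 + 553; 553 = 9·60 + 13 → 09:13, same day
→ 2024-01-24 09:13 NPY

2024-01-24 09:13 NPY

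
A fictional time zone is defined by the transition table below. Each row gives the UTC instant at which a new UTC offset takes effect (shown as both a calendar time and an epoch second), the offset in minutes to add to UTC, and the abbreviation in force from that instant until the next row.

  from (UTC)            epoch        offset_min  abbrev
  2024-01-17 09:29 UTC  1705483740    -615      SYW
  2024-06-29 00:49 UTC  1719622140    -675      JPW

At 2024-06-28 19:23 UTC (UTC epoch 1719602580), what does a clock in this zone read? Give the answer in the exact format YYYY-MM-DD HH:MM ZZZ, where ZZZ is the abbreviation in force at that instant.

Query: 2024-06-28 19:23 UTC
Rule 1/2 (SYW, -10:15): 2024-01-17 09:29 UTC ≤ query < 2024-06-29 00:49 UTC
19·60 + 23 - 615 = 548 min
548 = 0·1440 + 548; 548 = 9·60 + 8 → 09:08, same day
→ 2024-06-28 09:08 SYW

2024-06-28 09:08 SYW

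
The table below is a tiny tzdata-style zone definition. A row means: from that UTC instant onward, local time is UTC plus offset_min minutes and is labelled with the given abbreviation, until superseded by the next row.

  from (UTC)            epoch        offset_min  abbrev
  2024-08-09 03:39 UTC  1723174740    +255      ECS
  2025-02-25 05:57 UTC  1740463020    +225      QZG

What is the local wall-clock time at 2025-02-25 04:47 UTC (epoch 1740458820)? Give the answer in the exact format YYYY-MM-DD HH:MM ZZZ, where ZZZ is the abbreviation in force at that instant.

Query: 2025-02-25 04:47 UTC
Rule 1/2 (ECS, +04:15): 2024-08-09 03:39 UTC ≤ query < 2025-02-25 05:57 UTC
4·60 + 47 + 255 = 542 min
542 = 0·1440 + 542; 542 = 9·60 + 2 → 09:02, same day
→ 2025-02-25 09:02 ECS

2025-02-25 09:02 ECS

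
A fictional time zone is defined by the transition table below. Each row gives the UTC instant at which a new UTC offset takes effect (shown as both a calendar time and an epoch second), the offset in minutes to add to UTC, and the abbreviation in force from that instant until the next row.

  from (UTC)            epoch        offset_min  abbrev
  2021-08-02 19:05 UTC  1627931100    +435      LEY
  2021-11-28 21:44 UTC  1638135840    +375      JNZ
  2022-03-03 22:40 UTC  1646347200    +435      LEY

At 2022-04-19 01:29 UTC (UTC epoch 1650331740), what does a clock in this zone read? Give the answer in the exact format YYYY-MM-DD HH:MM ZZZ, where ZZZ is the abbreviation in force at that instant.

Query: 2022-04-19 01:29 UTC
Rule 3/3 (LEY, +07:15): 2022-03-03 22:40 UTC ≤ query < +∞
1·60 + 29 + 435 = 524 min
524 = 0·1440 + 524; 524 = 8·60 + 44 → 08:44, same day
→ 2022-04-19 08:44 LEY

2022-04-19 08:44 LEY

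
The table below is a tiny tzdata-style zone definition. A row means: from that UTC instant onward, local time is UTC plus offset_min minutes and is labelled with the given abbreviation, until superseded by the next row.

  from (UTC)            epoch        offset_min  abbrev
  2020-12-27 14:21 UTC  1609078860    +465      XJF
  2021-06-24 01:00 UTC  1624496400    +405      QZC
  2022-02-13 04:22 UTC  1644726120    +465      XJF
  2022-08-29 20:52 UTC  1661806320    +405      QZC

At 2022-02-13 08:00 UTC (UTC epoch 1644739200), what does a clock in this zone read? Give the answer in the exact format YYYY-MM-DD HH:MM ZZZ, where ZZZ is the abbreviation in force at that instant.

Query: 2022-02-13 08:00 UTC
Rule 3/4 (XJF, +07:45): 2022-02-13 04:22 UTC ≤ query < 2022-08-29 20:52 UTC
8·60 + 0 + 465 = 945 min
945 = 0·1440 + 945; 945 = 15·60 + 45 → 15:45, same day
→ 2022-02-13 15:45 XJF

2022-02-13 15:45 XJF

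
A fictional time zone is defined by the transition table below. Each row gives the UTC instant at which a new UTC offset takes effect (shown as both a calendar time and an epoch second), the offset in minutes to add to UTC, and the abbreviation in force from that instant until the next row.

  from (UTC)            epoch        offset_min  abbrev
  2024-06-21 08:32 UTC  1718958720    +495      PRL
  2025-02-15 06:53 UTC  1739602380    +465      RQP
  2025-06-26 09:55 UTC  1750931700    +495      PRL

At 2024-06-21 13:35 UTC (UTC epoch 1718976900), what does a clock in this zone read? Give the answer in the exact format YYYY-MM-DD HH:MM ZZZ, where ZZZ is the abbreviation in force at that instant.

Query: 2024-06-21 13:35 UTC
Rule 1/3 (PRL, +08:15): 2024-06-21 08:32 UTC ≤ query < 2025-02-15 06:53 UTC
13·60 + 35 + 495 = 1310 min
1310 = 0·1440 + 1310; 1310 = 21·60 + 50 → 21:50, same day
→ 2024-06-21 21:50 PRL

2024-06-21 21:50 PRL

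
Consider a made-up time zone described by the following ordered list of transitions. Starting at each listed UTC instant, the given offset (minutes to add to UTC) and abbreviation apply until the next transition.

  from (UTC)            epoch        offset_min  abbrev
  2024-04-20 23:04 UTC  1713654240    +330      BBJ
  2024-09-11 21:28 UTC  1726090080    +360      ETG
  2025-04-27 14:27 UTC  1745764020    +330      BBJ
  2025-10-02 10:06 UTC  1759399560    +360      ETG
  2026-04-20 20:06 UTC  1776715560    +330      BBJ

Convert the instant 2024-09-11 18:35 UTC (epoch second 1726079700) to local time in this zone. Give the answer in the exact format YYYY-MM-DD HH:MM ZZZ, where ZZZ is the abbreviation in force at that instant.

Query: 2024-09-11 18:35 UTC
Rule 1/5 (BBJ, +05:30): 2024-04-20 23:04 UTC ≤ query < 2024-09-11 21:28 UTC
18·60 + 35 + 330 = 1445 min
1445 = 1·1440 + 5; 5 = 0·60 + 5 → 00:05, 2024-09-11 + 1 day = 2024-09-12
→ 2024-09-12 00:05 BBJ

2024-09-12 00:05 BBJ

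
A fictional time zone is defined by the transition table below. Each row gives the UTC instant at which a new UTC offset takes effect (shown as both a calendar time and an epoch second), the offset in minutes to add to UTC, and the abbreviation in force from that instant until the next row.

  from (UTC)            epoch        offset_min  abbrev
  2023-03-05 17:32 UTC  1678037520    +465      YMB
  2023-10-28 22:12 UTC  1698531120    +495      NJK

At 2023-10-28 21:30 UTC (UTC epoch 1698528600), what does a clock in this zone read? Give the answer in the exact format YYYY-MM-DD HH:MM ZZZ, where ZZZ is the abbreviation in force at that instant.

2023-10-29 05:15 YMB

Query: 2023-10-28 21:30 UTC
Rule 1/2 (YMB, +07:45): 2023-03-05 17:32 UTC ≤ query < 2023-10-28 22:12 UTC
21·60 + 30 + 465 = 1755 min
1755 = 1·1440 + 315; 315 = 5·60 + 15 → 05:15, 2023-10-28 + 1 day = 2023-10-29
→ 2023-10-29 05:15 YMB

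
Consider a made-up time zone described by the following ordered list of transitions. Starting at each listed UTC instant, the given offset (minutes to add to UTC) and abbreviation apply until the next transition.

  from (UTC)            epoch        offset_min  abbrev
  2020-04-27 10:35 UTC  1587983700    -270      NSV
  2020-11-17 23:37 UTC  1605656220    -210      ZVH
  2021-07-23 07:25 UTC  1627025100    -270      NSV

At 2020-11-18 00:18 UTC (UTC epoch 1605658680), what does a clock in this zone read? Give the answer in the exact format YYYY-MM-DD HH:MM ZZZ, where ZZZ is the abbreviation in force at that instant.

Query: 2020-11-18 00:18 UTC
Rule 2/3 (ZVH, -03:30): 2020-11-17 23:37 UTC ≤ query < 2021-07-23 07:25 UTC
0·60 + 18 - 210 = -192 min
-192 = -1·1440 + 1248; 1248 = 20·60 + 48 → 20:48, 2020-11-18 - 1 day = 2020-11-17
→ 2020-11-17 20:48 ZVH

2020-11-17 20:48 ZVH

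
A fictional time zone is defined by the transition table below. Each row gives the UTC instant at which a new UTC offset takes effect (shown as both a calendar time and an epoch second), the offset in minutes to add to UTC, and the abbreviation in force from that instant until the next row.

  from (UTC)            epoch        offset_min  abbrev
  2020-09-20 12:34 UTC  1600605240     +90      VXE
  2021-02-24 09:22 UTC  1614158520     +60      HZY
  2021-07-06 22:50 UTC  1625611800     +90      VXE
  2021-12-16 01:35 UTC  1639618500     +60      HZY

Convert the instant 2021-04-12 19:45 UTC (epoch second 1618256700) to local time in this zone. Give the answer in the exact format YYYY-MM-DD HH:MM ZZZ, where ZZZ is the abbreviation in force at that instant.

Query: 2021-04-12 19:45 UTC
Rule 2/4 (HZY, +01:00): 2021-02-24 09:22 UTC ≤ query < 2021-07-06 22:50 UTC
19·60 + 45 + 60 = 1245 min
1245 = 0·1440 + 1245; 1245 = 20·60 + 45 → 20:45, same day
→ 2021-04-12 20:45 HZY

2021-04-12 20:45 HZY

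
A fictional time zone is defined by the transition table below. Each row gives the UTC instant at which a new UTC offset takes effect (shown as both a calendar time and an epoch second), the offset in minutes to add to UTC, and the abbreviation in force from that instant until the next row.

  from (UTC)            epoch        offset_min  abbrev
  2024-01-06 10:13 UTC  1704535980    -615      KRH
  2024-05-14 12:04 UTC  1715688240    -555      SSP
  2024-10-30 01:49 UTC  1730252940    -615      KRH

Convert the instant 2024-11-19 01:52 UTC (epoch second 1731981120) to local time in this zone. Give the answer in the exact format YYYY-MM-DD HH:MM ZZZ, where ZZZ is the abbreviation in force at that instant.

Query: 2024-11-19 01:52 UTC
Rule 3/3 (KRH, -10:15): 2024-10-30 01:49 UTC ≤ query < +∞
1·60 + 52 - 615 = -503 min
-503 = -1·1440 + 937; 937 = 15·60 + 37 → 15:37, 2024-11-19 - 1 day = 2024-11-18
→ 2024-11-18 15:37 KRH

2024-11-18 15:37 KRH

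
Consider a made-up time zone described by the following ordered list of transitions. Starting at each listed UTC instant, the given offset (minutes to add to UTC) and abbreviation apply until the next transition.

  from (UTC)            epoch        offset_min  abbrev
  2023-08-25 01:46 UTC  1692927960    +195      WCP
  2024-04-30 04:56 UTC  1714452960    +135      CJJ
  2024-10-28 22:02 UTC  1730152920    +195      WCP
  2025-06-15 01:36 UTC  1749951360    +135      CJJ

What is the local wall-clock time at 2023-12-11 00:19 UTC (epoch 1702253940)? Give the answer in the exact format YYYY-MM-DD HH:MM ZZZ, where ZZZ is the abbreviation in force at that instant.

2023-12-11 03:34 WCP

Query: 2023-12-11 00:19 UTC
Rule 1/4 (WCP, +03:15): 2023-08-25 01:46 UTC ≤ query < 2024-04-30 04:56 UTC
0·60 + 19 + 195 = 214 min
214 = 0·1440 + 214; 214 = 3·60 + 34 → 03:34, same day
→ 2023-12-11 03:34 WCP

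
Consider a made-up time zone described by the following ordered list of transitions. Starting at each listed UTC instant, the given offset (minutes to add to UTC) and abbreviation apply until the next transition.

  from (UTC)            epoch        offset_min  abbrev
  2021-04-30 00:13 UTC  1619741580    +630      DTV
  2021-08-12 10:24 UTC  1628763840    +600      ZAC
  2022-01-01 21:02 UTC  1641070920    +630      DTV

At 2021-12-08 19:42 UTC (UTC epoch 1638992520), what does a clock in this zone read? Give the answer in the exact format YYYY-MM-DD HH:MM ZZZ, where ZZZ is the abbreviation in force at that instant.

2021-12-09 05:42 ZAC

Query: 2021-12-08 19:42 UTC
Rule 2/3 (ZAC, +10:00): 2021-08-12 10:24 UTC ≤ query < 2022-01-01 21:02 UTC
19·60 + 42 + 600 = 1782 min
1782 = 1·1440 + 342; 342 = 5·60 + 42 → 05:42, 2021-12-08 + 1 day = 2021-12-09
→ 2021-12-09 05:42 ZAC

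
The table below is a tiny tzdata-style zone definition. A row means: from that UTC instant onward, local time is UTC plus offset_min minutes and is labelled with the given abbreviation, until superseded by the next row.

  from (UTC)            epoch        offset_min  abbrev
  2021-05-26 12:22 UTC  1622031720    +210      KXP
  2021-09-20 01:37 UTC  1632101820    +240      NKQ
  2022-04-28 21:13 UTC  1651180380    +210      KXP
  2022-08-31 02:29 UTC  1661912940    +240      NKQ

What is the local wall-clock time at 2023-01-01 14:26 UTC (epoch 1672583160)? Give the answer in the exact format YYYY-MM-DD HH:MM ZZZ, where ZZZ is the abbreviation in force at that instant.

2023-01-01 18:26 NKQ

Query: 2023-01-01 14:26 UTC
Rule 4/4 (NKQ, +04:00): 2022-08-31 02:29 UTC ≤ query < +∞
14·60 + 26 + 240 = 1106 min
1106 = 0·1440 + 1106; 1106 = 18·60 + 26 → 18:26, same day
→ 2023-01-01 18:26 NKQ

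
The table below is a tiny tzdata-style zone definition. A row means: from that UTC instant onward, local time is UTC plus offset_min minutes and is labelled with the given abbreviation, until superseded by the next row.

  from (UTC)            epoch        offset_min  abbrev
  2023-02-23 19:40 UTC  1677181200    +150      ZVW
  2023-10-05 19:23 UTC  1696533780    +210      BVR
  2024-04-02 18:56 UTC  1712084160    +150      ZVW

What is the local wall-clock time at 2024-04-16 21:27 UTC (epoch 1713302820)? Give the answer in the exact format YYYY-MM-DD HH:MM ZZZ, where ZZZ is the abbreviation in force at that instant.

Query: 2024-04-16 21:27 UTC
Rule 3/3 (ZVW, +02:30): 2024-04-02 18:56 UTC ≤ query < +∞
21·60 + 27 + 150 = 1437 min
1437 = 0·1440 + 1437; 1437 = 23·60 + 57 → 23:57, same day
→ 2024-04-16 23:57 ZVW

2024-04-16 23:57 ZVW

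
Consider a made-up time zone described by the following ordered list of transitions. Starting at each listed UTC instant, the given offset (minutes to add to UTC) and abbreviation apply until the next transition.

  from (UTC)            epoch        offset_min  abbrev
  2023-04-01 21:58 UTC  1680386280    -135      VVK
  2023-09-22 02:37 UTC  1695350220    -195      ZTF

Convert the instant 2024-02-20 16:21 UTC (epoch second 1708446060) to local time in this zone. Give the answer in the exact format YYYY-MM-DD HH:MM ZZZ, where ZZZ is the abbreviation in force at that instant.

2024-02-20 13:06 ZTF

Query: 2024-02-20 16:21 UTC
Rule 2/2 (ZTF, -03:15): 2023-09-22 02:37 UTC ≤ query < +∞
16·60 + 21 - 195 = 786 min
786 = 0·1440 + 786; 786 = 13·60 + 6 → 13:06, same day
→ 2024-02-20 13:06 ZTF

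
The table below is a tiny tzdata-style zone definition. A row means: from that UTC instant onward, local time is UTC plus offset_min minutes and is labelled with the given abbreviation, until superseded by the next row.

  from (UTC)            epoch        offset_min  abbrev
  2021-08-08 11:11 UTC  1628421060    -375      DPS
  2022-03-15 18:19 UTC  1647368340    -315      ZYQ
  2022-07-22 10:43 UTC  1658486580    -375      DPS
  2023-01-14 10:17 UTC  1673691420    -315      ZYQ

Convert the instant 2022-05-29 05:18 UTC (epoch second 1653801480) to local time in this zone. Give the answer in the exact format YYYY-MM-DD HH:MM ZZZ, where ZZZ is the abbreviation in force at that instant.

2022-05-29 00:03 ZYQ

Query: 2022-05-29 05:18 UTC
Rule 2/4 (ZYQ, -05:15): 2022-03-15 18:19 UTC ≤ query < 2022-07-22 10:43 UTC
5·60 + 18 - 315 = 3 min
3 = 0·1440 + 3; 3 = 0·60 + 3 → 00:03, same day
→ 2022-05-29 00:03 ZYQ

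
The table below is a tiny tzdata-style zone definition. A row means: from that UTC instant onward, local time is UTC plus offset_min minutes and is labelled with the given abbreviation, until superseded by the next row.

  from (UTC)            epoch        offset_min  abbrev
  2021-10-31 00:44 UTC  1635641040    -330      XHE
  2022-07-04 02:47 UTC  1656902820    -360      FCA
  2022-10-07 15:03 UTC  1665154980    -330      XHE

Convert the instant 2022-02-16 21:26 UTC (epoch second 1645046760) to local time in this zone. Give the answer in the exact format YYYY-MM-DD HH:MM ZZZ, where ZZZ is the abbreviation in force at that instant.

2022-02-16 15:56 XHE

Query: 2022-02-16 21:26 UTC
Rule 1/3 (XHE, -05:30): 2021-10-31 00:44 UTC ≤ query < 2022-07-04 02:47 UTC
21·60 + 26 - 330 = 956 min
956 = 0·1440 + 956; 956 = 15·60 + 56 → 15:56, same day
→ 2022-02-16 15:56 XHE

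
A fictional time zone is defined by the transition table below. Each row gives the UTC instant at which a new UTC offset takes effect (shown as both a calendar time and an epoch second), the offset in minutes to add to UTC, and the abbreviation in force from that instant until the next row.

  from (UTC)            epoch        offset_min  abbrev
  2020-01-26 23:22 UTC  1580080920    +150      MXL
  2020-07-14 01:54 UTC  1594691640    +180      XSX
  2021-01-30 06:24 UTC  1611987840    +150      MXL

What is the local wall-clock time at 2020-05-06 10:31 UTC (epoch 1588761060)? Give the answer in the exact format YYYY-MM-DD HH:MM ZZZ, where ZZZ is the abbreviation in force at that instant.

2020-05-06 13:01 MXL

Query: 2020-05-06 10:31 UTC
Rule 1/3 (MXL, +02:30): 2020-01-26 23:22 UTC ≤ query < 2020-07-14 01:54 UTC
10·60 + 31 + 150 = 781 min
781 = 0·1440 + 781; 781 = 13·60 + 1 → 13:01, same day
→ 2020-05-06 13:01 MXL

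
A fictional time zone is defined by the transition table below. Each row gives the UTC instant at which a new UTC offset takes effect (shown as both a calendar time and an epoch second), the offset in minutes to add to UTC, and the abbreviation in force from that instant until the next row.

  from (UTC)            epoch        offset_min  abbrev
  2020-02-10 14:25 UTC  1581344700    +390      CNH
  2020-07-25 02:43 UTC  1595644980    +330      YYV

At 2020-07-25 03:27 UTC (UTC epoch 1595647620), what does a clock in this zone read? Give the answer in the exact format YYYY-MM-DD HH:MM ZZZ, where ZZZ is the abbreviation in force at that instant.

2020-07-25 08:57 YYV

Query: 2020-07-25 03:27 UTC
Rule 2/2 (YYV, +05:30): 2020-07-25 02:43 UTC ≤ query < +∞
3·60 + 27 + 330 = 537 min
537 = 0·1440 + 537; 537 = 8·60 + 57 → 08:57, same day
→ 2020-07-25 08:57 YYV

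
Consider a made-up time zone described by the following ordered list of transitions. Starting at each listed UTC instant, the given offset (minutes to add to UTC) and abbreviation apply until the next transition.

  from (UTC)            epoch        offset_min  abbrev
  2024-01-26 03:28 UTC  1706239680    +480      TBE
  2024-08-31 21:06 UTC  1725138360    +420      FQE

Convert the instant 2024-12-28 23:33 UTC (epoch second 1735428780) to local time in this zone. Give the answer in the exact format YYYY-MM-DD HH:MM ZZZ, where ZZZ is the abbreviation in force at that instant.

Query: 2024-12-28 23:33 UTC
Rule 2/2 (FQE, +07:00): 2024-08-31 21:06 UTC ≤ query < +∞
23·60 + 33 + 420 = 1833 min
1833 = 1·1440 + 393; 393 = 6·60 + 33 → 06:33, 2024-12-28 + 1 day = 2024-12-29
→ 2024-12-29 06:33 FQE

2024-12-29 06:33 FQE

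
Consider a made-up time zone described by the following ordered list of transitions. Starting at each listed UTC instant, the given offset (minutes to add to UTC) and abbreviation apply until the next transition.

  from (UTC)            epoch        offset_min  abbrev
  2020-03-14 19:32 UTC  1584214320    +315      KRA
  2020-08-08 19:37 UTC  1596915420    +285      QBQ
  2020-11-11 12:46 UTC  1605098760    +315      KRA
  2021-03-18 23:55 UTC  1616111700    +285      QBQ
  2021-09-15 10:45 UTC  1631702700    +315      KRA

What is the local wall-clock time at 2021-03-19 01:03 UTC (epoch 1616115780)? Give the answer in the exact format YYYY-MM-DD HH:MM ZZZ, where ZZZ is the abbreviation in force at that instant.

2021-03-19 05:48 QBQ

Query: 2021-03-19 01:03 UTC
Rule 4/5 (QBQ, +04:45): 2021-03-18 23:55 UTC ≤ query < 2021-09-15 10:45 UTC
1·60 + 3 + 285 = 348 min
348 = 0·1440 + 348; 348 = 5·60 + 48 → 05:48, same day
→ 2021-03-19 05:48 QBQ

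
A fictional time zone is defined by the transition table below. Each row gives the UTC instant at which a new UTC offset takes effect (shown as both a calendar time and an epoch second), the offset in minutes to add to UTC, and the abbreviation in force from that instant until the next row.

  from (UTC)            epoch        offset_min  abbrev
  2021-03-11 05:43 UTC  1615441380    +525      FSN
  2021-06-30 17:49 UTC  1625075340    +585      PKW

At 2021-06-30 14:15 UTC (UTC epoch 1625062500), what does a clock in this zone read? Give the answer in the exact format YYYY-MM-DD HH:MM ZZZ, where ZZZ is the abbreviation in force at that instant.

2021-06-30 23:00 FSN

Query: 2021-06-30 14:15 UTC
Rule 1/2 (FSN, +08:45): 2021-03-11 05:43 UTC ≤ query < 2021-06-30 17:49 UTC
14·60 + 15 + 525 = 1380 min
1380 = 0·1440 + 1380; 1380 = 23·60 + 0 → 23:00, same day
→ 2021-06-30 23:00 FSN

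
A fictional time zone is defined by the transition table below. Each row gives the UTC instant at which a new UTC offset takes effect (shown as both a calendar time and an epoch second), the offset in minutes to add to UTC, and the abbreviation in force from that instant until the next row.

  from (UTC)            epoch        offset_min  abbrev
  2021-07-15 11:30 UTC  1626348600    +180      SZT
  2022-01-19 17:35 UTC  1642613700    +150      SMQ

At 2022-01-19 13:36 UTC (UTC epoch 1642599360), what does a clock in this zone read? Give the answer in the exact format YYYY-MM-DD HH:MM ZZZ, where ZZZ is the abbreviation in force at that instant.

2022-01-19 16:36 SZT

Query: 2022-01-19 13:36 UTC
Rule 1/2 (SZT, +03:00): 2021-07-15 11:30 UTC ≤ query < 2022-01-19 17:35 UTC
13·60 + 36 + 180 = 996 min
996 = 0·1440 + 996; 996 = 16·60 + 36 → 16:36, same day
→ 2022-01-19 16:36 SZT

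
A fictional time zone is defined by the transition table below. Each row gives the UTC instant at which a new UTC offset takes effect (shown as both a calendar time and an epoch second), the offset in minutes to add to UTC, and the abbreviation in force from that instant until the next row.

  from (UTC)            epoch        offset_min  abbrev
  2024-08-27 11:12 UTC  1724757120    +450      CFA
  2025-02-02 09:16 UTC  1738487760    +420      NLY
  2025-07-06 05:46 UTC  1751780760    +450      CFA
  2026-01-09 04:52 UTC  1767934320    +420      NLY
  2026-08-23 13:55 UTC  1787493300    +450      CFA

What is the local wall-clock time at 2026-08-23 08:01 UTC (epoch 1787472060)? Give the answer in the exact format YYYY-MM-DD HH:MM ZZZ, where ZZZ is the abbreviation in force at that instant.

Query: 2026-08-23 08:01 UTC
Rule 4/5 (NLY, +07:00): 2026-01-09 04:52 UTC ≤ query < 2026-08-23 13:55 UTC
8·60 + 1 + 420 = 901 min
901 = 0·1440 + 901; 901 = 15·60 + 1 → 15:01, same day
→ 2026-08-23 15:01 NLY

2026-08-23 15:01 NLY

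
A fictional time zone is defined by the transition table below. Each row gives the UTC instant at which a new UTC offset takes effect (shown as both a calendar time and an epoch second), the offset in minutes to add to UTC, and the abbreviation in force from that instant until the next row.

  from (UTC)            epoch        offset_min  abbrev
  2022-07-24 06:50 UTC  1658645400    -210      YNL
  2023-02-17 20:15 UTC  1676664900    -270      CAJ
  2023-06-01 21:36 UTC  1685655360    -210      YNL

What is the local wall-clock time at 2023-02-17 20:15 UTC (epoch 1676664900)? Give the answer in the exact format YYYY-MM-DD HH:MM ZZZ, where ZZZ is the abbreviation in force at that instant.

2023-02-17 15:45 CAJ

Query: 2023-02-17 20:15 UTC
Rule 2/3 (CAJ, -04:30): 2023-02-17 20:15 UTC ≤ query < 2023-06-01 21:36 UTC
20·60 + 15 - 270 = 945 min
945 = 0·1440 + 945; 945 = 15·60 + 45 → 15:45, same day
→ 2023-02-17 15:45 CAJ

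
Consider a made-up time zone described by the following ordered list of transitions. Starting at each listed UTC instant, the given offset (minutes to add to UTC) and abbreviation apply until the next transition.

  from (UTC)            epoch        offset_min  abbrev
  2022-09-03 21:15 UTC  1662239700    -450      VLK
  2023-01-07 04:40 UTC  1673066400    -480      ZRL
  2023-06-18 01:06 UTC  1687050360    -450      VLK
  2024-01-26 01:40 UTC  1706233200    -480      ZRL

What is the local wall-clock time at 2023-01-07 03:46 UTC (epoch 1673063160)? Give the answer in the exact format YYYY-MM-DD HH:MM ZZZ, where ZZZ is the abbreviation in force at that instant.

Query: 2023-01-07 03:46 UTC
Rule 1/4 (VLK, -07:30): 2022-09-03 21:15 UTC ≤ query < 2023-01-07 04:40 UTC
3·60 + 46 - 450 = -224 min
-224 = -1·1440 + 1216; 1216 = 20·60 + 16 → 20:16, 2023-01-07 - 1 day = 2023-01-06
→ 2023-01-06 20:16 VLK

2023-01-06 20:16 VLK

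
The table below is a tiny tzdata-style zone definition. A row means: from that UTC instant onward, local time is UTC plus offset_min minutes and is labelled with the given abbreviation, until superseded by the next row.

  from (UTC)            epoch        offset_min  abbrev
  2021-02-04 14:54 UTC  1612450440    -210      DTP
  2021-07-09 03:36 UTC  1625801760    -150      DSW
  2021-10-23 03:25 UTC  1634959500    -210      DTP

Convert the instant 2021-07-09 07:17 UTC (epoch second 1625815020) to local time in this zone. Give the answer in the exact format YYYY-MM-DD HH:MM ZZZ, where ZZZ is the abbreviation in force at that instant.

2021-07-09 04:47 DSW

Query: 2021-07-09 07:17 UTC
Rule 2/3 (DSW, -02:30): 2021-07-09 03:36 UTC ≤ query < 2021-10-23 03:25 UTC
7·60 + 17 - 150 = 287 min
287 = 0·1440 + 287; 287 = 4·60 + 47 → 04:47, same day
→ 2021-07-09 04:47 DSW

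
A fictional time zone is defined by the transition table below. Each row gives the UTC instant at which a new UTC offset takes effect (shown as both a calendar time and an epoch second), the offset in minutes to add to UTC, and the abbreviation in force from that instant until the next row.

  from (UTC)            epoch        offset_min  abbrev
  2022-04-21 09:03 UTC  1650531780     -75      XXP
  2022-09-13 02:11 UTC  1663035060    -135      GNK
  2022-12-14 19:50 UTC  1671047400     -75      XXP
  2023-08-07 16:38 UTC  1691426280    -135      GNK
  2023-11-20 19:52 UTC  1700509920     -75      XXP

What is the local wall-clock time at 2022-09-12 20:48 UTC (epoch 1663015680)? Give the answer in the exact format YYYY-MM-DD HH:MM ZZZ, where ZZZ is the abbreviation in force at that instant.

Query: 2022-09-12 20:48 UTC
Rule 1/5 (XXP, -01:15): 2022-04-21 09:03 UTC ≤ query < 2022-09-13 02:11 UTC
20·60 + 48 - 75 = 1173 min
1173 = 0·1440 + 1173; 1173 = 19·60 + 33 → 19:33, same day
→ 2022-09-12 19:33 XXP

2022-09-12 19:33 XXP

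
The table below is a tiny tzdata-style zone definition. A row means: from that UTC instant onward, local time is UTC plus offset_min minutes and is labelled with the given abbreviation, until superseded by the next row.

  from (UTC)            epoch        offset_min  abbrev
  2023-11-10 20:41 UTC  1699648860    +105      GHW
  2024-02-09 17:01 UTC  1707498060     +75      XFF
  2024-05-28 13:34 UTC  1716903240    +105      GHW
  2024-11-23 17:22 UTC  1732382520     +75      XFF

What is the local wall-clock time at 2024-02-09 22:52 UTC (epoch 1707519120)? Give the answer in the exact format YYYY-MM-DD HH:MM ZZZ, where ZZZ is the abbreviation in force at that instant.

2024-02-10 00:07 XFF

Query: 2024-02-09 22:52 UTC
Rule 2/4 (XFF, +01:15): 2024-02-09 17:01 UTC ≤ query < 2024-05-28 13:34 UTC
22·60 + 52 + 75 = 1447 min
1447 = 1·1440 + 7; 7 = 0·60 + 7 → 00:07, 2024-02-09 + 1 day = 2024-02-10
→ 2024-02-10 00:07 XFF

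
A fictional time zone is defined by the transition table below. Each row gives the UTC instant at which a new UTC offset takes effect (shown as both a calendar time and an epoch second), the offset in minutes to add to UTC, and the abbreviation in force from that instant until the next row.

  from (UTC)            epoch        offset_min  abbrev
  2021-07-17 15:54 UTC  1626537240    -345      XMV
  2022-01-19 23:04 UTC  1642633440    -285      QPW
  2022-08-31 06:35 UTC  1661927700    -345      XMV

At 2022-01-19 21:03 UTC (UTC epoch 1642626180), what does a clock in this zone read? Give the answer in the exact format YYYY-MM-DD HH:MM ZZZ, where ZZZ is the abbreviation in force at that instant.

2022-01-19 15:18 XMV

Query: 2022-01-19 21:03 UTC
Rule 1/3 (XMV, -05:45): 2021-07-17 15:54 UTC ≤ query < 2022-01-19 23:04 UTC
21·60 + 3 - 345 = 918 min
918 = 0·1440 + 918; 918 = 15·60 + 18 → 15:18, same day
→ 2022-01-19 15:18 XMV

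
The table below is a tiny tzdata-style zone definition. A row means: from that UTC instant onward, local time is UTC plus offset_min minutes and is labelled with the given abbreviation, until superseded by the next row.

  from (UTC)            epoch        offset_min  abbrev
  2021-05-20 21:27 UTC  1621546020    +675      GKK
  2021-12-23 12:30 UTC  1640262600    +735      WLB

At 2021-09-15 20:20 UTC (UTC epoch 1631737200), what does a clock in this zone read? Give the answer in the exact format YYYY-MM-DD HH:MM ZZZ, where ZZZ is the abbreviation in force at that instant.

2021-09-16 07:35 GKK

Query: 2021-09-15 20:20 UTC
Rule 1/2 (GKK, +11:15): 2021-05-20 21:27 UTC ≤ query < 2021-12-23 12:30 UTC
20·60 + 20 + 675 = 1895 min
1895 = 1·1440 + 455; 455 = 7·60 + 35 → 07:35, 2021-09-15 + 1 day = 2021-09-16
→ 2021-09-16 07:35 GKK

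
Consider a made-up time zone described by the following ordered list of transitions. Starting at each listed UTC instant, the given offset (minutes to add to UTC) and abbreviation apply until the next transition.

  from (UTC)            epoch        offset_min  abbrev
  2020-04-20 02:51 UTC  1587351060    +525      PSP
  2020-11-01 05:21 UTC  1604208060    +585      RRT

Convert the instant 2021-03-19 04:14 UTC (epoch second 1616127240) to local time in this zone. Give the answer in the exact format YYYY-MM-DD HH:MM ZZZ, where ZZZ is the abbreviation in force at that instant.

Query: 2021-03-19 04:14 UTC
Rule 2/2 (RRT, +09:45): 2020-11-01 05:21 UTC ≤ query < +∞
4·60 + 14 + 585 = 839 min
839 = 0·1440 + 839; 839 = 13·60 + 59 → 13:59, same day
→ 2021-03-19 13:59 RRT

2021-03-19 13:59 RRT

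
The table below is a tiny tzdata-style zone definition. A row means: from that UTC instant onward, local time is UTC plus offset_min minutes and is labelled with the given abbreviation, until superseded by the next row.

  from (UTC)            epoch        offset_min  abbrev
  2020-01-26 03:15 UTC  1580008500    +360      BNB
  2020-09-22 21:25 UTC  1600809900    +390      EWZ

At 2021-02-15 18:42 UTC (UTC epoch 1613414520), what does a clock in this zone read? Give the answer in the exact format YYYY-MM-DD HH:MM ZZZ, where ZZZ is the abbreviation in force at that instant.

Query: 2021-02-15 18:42 UTC
Rule 2/2 (EWZ, +06:30): 2020-09-22 21:25 UTC ≤ query < +∞
18·60 + 42 + 390 = 1512 min
1512 = 1·1440 + 72; 72 = 1·60 + 12 → 01:12, 2021-02-15 + 1 day = 2021-02-16
→ 2021-02-16 01:12 EWZ

2021-02-16 01:12 EWZ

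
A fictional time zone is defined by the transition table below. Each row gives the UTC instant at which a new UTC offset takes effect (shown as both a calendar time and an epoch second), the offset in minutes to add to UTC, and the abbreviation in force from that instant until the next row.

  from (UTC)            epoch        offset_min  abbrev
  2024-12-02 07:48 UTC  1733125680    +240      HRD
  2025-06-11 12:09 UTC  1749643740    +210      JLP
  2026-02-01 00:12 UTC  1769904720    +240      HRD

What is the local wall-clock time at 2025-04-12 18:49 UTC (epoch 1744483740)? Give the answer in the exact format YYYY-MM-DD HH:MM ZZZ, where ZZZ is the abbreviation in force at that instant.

2025-04-12 22:49 HRD

Query: 2025-04-12 18:49 UTC
Rule 1/3 (HRD, +04:00): 2024-12-02 07:48 UTC ≤ query < 2025-06-11 12:09 UTC
18·60 + 49 + 240 = 1369 min
1369 = 0·1440 + 1369; 1369 = 22·60 + 49 → 22:49, same day
→ 2025-04-12 22:49 HRD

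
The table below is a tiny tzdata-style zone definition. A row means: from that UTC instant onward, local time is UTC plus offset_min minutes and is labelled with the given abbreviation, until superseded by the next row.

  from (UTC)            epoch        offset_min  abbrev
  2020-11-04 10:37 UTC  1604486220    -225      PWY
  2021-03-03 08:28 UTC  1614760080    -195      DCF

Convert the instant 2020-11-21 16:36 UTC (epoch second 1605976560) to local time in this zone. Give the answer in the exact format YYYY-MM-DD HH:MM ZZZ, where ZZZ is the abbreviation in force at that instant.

Query: 2020-11-21 16:36 UTC
Rule 1/2 (PWY, -03:45): 2020-11-04 10:37 UTC ≤ query < 2021-03-03 08:28 UTC
16·60 + 36 - 225 = 771 min
771 = 0·1440 + 771; 771 = 12·60 + 51 → 12:51, same day
→ 2020-11-21 12:51 PWY

2020-11-21 12:51 PWY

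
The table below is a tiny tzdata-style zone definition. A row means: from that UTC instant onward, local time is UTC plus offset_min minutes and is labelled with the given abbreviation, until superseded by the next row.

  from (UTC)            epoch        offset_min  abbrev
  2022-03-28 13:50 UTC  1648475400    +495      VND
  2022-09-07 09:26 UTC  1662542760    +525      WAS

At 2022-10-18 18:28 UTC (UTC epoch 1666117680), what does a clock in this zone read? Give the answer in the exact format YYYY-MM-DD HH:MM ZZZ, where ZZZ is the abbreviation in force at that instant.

Query: 2022-10-18 18:28 UTC
Rule 2/2 (WAS, +08:45): 2022-09-07 09:26 UTC ≤ query < +∞
18·60 + 28 + 525 = 1633 min
1633 = 1·1440 + 193; 193 = 3·60 + 13 → 03:13, 2022-10-18 + 1 day = 2022-10-19
→ 2022-10-19 03:13 WAS

2022-10-19 03:13 WAS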